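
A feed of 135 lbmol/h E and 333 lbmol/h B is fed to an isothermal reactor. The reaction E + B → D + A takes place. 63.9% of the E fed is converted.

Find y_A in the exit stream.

0.184

E reacted = 0.639 × 135 = 86.27 lbmol/h; ν_E = −1, so ξ = 86.27/1 = 86.27 lbmol/h.
Outlet amounts (n = n₀ + ν ξ):
  E: 135 − 1(86.27) = 48.73
  B: 333 − 1(86.27) = 246.7
  D: 0 + 1(86.27) = 86.27
  A: 0 + 1(86.27) = 86.27
Total out = 468 lbmol/h; y_A = 86.27 / 468 = 0.1843.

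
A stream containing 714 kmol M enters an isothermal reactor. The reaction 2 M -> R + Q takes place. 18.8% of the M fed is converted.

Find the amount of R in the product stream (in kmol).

67.1 kmol

M reacted = 0.188 × 714 = 134.2 kmol; ν_M = −2, so ξ = 134.2/2 = 67.12 kmol.
Outlet amounts (n = n₀ + ν ξ):
  M: 714 − 2(67.12) = 579.8
  R: 0 + 1(67.12) = 67.12
  Q: 0 + 1(67.12) = 67.12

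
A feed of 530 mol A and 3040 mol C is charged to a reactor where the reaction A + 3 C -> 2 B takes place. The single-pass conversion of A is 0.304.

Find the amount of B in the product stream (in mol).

A reacted = 0.304 × 530 = 161.1 mol; ν_A = −1, so ξ = 161.1/1 = 161.1 mol.
Outlet amounts (n = n₀ + ν ξ):
  A: 530 − 1(161.1) = 368.9
  C: 3040 − 3(161.1) = 2557
  B: 0 + 2(161.1) = 322.2

322 mol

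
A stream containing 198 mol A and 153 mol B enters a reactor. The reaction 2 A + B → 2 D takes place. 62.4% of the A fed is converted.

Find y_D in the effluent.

A reacted = 0.624 × 198 = 123.6 mol; ν_A = −2, so ξ = 123.6/2 = 61.78 mol.
Outlet amounts (n = n₀ + ν ξ):
  A: 198 − 2(61.78) = 74.45
  B: 153 − 1(61.78) = 91.22
  D: 0 + 2(61.78) = 123.6
Total out = 289.2 mol; y_D = 123.6 / 289.2 = 0.4272.

0.427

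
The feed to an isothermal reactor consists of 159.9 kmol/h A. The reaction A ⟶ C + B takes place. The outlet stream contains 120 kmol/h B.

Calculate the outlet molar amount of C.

120 kmol/h

For B: n = n₀ + 1ξ → 120 = 0 + 1ξ, giving ξ = 120 kmol/h.
Outlet amounts (n = n₀ + ν ξ):
  A: 159.9 − 1(120) = 39.9
  C: 0 + 1(120) = 120
  B: 0 + 1(120) = 120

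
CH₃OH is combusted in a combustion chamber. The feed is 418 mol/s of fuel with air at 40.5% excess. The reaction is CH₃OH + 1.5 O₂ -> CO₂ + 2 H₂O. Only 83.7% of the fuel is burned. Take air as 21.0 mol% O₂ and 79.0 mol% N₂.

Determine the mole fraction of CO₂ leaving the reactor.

0.0731

Stoichiometric O₂ = 1.5 × 418 = 627 mol/s; O₂ fed = 627 × 1.405 = 880.9 mol/s.
N₂ fed = 880.9 × 79/21 = 3314 mol/s.
Fuel reacted = 0.837 × 418 → ξ = 349.9 mol/s.
Outlet (n = n₀ + ν ξ):
  CH₃OH: 418 − 1(349.9) = 68.13
  O₂: 880.9 − 1.5(349.9) = 356.1
  N₂: 3314 (inert)
  CO₂: 0 + 1(349.9) = 349.9
  H₂O: 0 + 2(349.9) = 699.7
Total out = 4788 mol/s; y_CO₂ = 349.9 / 4788 = 0.07307.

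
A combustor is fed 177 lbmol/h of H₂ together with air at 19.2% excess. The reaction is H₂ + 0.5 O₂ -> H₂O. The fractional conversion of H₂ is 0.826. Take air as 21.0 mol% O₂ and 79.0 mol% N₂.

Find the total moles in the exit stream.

606 lbmol/h

Stoichiometric O₂ = 0.5 × 177 = 88.5 lbmol/h; O₂ fed = 88.5 × 1.192 = 105.5 lbmol/h.
N₂ fed = 105.5 × 79/21 = 396.9 lbmol/h.
Fuel reacted = 0.826 × 177 → ξ = 146.2 lbmol/h.
Outlet (n = n₀ + ν ξ):
  H₂: 177 − 1(146.2) = 30.8
  O₂: 105.5 − 0.5(146.2) = 32.39
  N₂: 396.9 (inert)
  H₂O: 0 + 1(146.2) = 146.2
Total out = 30.8 + 32.39 + 396.9 + 146.2 = 606.2 lbmol/h.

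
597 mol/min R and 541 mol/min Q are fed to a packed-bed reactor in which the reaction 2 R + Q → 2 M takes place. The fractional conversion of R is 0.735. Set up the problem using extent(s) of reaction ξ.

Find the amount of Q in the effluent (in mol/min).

322 mol/min

R reacted = 0.735 × 597 = 438.8 mol/min; ν_R = −2, so ξ = 438.8/2 = 219.4 mol/min.
Outlet amounts (n = n₀ + ν ξ):
  R: 597 − 2(219.4) = 158.2
  Q: 541 − 1(219.4) = 321.6
  M: 0 + 2(219.4) = 438.8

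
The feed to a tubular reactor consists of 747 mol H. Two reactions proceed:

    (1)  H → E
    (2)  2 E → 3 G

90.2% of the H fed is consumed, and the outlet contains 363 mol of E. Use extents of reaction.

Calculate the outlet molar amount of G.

Conversion of H: H consumed = 1ξ₁ = 0.902 × 747 → ξ₁ = 673.8 mol.
E balance: n_E = 0 + 1ξ₁ − 2ξ₂ = 363 → ξ₂ = (1·673.8 − 363)/2 = 155.4 mol.
Outlet amounts (n = n₀ + Σ ν·ξ):
  H: 747 − 1(673.8) = 73.21
  E: 0 + 1(673.8) − 2(155.4) = 363
  G: 0 + 3(155.4) = 466.2

466 mol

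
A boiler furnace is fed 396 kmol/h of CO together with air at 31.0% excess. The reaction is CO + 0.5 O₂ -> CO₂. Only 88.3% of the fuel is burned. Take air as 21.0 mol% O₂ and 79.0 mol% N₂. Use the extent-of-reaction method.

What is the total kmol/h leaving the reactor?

Stoichiometric O₂ = 0.5 × 396 = 198 kmol/h; O₂ fed = 198 × 1.310 = 259.4 kmol/h.
N₂ fed = 259.4 × 79/21 = 975.8 kmol/h.
Fuel reacted = 0.883 × 396 → ξ = 349.7 kmol/h.
Outlet (n = n₀ + ν ξ):
  CO: 396 − 1(349.7) = 46.33
  O₂: 259.4 − 0.5(349.7) = 84.55
  N₂: 975.8 (inert)
  CO₂: 0 + 1(349.7) = 349.7
Total out = 46.33 + 84.55 + 975.8 + 349.7 = 1456 kmol/h.

1460 kmol/h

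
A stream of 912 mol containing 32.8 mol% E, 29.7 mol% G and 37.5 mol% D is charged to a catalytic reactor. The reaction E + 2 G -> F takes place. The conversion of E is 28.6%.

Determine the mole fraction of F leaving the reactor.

E reacted = 0.286 × 299.1 = 85.55 mol; ν_E = −1, so ξ = 85.55/1 = 85.55 mol.
Outlet amounts (n = n₀ + ν ξ):
  E: 299.1 − 1(85.55) = 213.6
  G: 270.9 − 2(85.55) = 99.76
  F: 0 + 1(85.55) = 85.55
  D: 342 (inert)
Total out = 740.9 mol; y_F = 85.55 / 740.9 = 0.1155.

0.115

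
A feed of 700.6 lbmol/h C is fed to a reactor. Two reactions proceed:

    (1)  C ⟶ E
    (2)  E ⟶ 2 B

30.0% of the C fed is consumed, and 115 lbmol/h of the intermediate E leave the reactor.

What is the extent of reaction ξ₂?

ξ₂ = 95.2 lbmol/h

Conversion of C: C consumed = 1ξ₁ = 0.3 × 700.6 → ξ₁ = 210.2 lbmol/h.
E balance: n_E = 0 + 1ξ₁ − 1ξ₂ = 115 → ξ₂ = (1·210.2 − 115)/1 = 95.18 lbmol/h.
Outlet amounts (n = n₀ + Σ ν·ξ):
  C: 700.6 − 1(210.2) = 490.4
  E: 0 + 1(210.2) − 1(95.18) = 115
  B: 0 + 2(95.18) = 190.4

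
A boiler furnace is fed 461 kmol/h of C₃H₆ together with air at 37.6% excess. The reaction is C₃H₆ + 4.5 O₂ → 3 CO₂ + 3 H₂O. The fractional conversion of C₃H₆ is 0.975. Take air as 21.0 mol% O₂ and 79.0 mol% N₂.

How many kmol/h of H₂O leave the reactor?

Stoichiometric O₂ = 4.5 × 461 = 2074 kmol/h; O₂ fed = 2074 × 1.376 = 2855 kmol/h.
N₂ fed = 2855 × 79/21 = 10740 kmol/h.
Fuel reacted = 0.975 × 461 → ξ = 449.5 kmol/h.
Outlet (n = n₀ + ν ξ):
  C₃H₆: 461 − 1(449.5) = 11.53
  O₂: 2855 − 4.5(449.5) = 831.9
  N₂: 10740 (inert)
  CO₂: 0 + 3(449.5) = 1348
  H₂O: 0 + 3(449.5) = 1348

1350 kmol/h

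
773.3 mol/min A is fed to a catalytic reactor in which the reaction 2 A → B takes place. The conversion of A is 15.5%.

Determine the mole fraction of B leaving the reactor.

A reacted = 0.155 × 773.3 = 119.9 mol/min; ν_A = −2, so ξ = 119.9/2 = 59.93 mol/min.
Outlet amounts (n = n₀ + ν ξ):
  A: 773.3 − 2(59.93) = 653.4
  B: 0 + 1(59.93) = 59.93
Total out = 713.4 mol/min; y_B = 59.93 / 713.4 = 0.08401.

0.084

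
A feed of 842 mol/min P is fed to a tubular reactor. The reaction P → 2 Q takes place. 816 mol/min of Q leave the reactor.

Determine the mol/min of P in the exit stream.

434 mol/min

For Q: n = n₀ + 2ξ → 816 = 0 + 2ξ, giving ξ = 408 mol/min.
Outlet amounts (n = n₀ + ν ξ):
  P: 842 − 1(408) = 434
  Q: 0 + 2(408) = 816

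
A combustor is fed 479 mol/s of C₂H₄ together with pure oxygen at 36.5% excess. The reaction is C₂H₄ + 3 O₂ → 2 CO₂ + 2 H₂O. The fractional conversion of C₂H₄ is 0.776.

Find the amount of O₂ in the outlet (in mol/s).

Stoichiometric O₂ = 3 × 479 = 1437 mol/s; O₂ fed = 1437 × 1.365 = 1962 mol/s.
Fuel reacted = 0.776 × 479 → ξ = 371.7 mol/s.
Outlet (n = n₀ + ν ξ):
  C₂H₄: 479 − 1(371.7) = 107.3
  O₂: 1962 − 3(371.7) = 846.4
  CO₂: 0 + 2(371.7) = 743.4
  H₂O: 0 + 2(371.7) = 743.4

846 mol/s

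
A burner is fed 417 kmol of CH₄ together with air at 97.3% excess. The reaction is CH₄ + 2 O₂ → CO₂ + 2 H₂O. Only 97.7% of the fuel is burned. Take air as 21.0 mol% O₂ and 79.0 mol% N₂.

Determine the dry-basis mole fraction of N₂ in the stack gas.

Stoichiometric O₂ = 2 × 417 = 834 kmol; O₂ fed = 834 × 1.973 = 1645 kmol.
N₂ fed = 1645 × 79/21 = 6190 kmol.
Fuel reacted = 0.977 × 417 → ξ = 407.4 kmol.
Outlet (n = n₀ + ν ξ):
  CH₄: 417 − 1(407.4) = 9.591
  O₂: 1645 − 2(407.4) = 830.7
  N₂: 6190 (inert)
  CO₂: 0 + 1(407.4) = 407.4
  H₂O: 0 + 2(407.4) = 814.8
Dry total = 7438 kmol; y_N₂ (dry) = 6190 / 7438 = 0.8323.

0.832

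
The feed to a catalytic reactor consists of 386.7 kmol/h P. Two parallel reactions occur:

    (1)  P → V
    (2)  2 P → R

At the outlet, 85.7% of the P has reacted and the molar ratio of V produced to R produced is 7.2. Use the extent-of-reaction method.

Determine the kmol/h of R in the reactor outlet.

Conversion of P: P consumed = 0.857 × 386.7 = 331.4 kmol/h = 1ξ₁ + 2ξ₂.
Selectivity: 1ξ₁ / (1ξ₂) = 7.2 → ξ₁ = 7.2 ξ₂.
Substitute: (1·7.2 + 2) ξ₂ = 331.4 → ξ₂ = 36.02 kmol/h, ξ₁ = 259.4 kmol/h.
Outlet amounts (n = n₀ + Σ ν·ξ):
  P: 386.7 − 1(259.4) − 2(36.02) = 55.3
  V: 0 + 1(259.4) = 259.4
  R: 0 + 1(36.02) = 36.02

36 kmol/h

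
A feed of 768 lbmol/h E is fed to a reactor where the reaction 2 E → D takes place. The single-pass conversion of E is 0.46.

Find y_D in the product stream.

E reacted = 0.46 × 768 = 353.3 lbmol/h; ν_E = −2, so ξ = 353.3/2 = 176.6 lbmol/h.
Outlet amounts (n = n₀ + ν ξ):
  E: 768 − 2(176.6) = 414.7
  D: 0 + 1(176.6) = 176.6
Total out = 591.4 lbmol/h; y_D = 176.6 / 591.4 = 0.2987.

0.299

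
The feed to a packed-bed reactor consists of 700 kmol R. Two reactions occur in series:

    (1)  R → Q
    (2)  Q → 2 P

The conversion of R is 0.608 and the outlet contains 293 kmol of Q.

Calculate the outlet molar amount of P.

Conversion of R: R consumed = 1ξ₁ = 0.608 × 700 → ξ₁ = 425.6 kmol.
Q balance: n_Q = 0 + 1ξ₁ − 1ξ₂ = 293 → ξ₂ = (1·425.6 − 293)/1 = 132.6 kmol.
Outlet amounts (n = n₀ + Σ ν·ξ):
  R: 700 − 1(425.6) = 274.4
  Q: 0 + 1(425.6) − 1(132.6) = 293
  P: 0 + 2(132.6) = 265.2

265 kmol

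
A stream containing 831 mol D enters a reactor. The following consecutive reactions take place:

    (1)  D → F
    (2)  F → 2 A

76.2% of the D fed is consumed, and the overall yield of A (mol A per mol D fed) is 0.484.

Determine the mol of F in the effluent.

432 mol

Conversion of D: D consumed = 1ξ₁ = 0.762 × 831 → ξ₁ = 633.2 mol.
Yield of A: 2ξ₂ / 831 = 0.484 → ξ₂ = 201.1 mol.
Outlet amounts (n = n₀ + Σ ν·ξ):
  D: 831 − 1(633.2) = 197.8
  F: 0 + 1(633.2) − 1(201.1) = 432.1
  A: 0 + 2(201.1) = 402.2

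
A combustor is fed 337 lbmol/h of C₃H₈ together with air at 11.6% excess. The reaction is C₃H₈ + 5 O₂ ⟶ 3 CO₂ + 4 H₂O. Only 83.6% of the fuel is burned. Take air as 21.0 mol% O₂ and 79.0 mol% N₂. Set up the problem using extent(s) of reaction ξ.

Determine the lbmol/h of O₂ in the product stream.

472 lbmol/h

Stoichiometric O₂ = 5 × 337 = 1685 lbmol/h; O₂ fed = 1685 × 1.116 = 1880 lbmol/h.
N₂ fed = 1880 × 79/21 = 7074 lbmol/h.
Fuel reacted = 0.836 × 337 → ξ = 281.7 lbmol/h.
Outlet (n = n₀ + ν ξ):
  C₃H₈: 337 − 1(281.7) = 55.27
  O₂: 1880 − 5(281.7) = 471.8
  N₂: 7074 (inert)
  CO₂: 0 + 3(281.7) = 845.2
  H₂O: 0 + 4(281.7) = 1127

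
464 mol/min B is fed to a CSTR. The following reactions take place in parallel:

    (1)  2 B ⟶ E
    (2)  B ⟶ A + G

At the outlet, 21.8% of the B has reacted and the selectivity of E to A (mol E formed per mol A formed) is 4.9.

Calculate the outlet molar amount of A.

Conversion of B: B consumed = 0.218 × 464 = 101.2 mol/min = 2ξ₁ + 1ξ₂.
Selectivity: 1ξ₁ / (1ξ₂) = 4.9 → ξ₁ = 4.9 ξ₂.
Substitute: (2·4.9 + 1) ξ₂ = 101.2 → ξ₂ = 9.366 mol/min, ξ₁ = 45.89 mol/min.
Outlet amounts (n = n₀ + Σ ν·ξ):
  B: 464 − 2(45.89) − 1(9.366) = 362.8
  E: 0 + 1(45.89) = 45.89
  A: 0 + 1(9.366) = 9.366
  G: 0 + 1(9.366) = 9.366

9.37 mol/min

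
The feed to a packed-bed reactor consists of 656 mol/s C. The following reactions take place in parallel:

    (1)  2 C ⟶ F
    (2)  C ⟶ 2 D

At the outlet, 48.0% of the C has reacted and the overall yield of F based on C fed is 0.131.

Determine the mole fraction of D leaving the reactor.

0.401

Yield of F: 1ξ₁ / 656 = 0.131 → ξ₁ = 85.94 mol/s.
Conversion of C: 2ξ₁ + 1ξ₂ = 0.48 × 656 = 314.9 → ξ₂ = 143 mol/s.
Outlet amounts (n = n₀ + Σ ν·ξ):
  C: 656 − 2(85.94) − 1(143) = 341.1
  F: 0 + 1(85.94) = 85.94
  D: 0 + 2(143) = 286
Total out = 713.1 mol/s; y_D = 286 / 713.1 = 0.4011.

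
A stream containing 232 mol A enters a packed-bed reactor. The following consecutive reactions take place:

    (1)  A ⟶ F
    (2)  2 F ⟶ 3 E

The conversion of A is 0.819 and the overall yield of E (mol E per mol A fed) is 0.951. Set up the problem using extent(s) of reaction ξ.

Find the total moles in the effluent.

306 mol

Conversion of A: A consumed = 1ξ₁ = 0.819 × 232 → ξ₁ = 190 mol.
Yield of E: 3ξ₂ / 232 = 0.951 → ξ₂ = 73.54 mol.
Outlet amounts (n = n₀ + Σ ν·ξ):
  A: 232 − 1(190) = 41.99
  F: 0 + 1(190) − 2(73.54) = 42.92
  E: 0 + 3(73.54) = 220.6
Total out = 41.99 + 42.92 + 220.6 = 305.5 mol.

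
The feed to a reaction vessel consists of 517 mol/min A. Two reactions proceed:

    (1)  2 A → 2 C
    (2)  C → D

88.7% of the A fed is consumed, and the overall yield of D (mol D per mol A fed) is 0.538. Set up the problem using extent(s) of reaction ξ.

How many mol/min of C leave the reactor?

180 mol/min

Conversion of A: A consumed = 2ξ₁ = 0.887 × 517 → ξ₁ = 229.3 mol/min.
Yield of D: 1ξ₂ / 517 = 0.538 → ξ₂ = 278.1 mol/min.
Outlet amounts (n = n₀ + Σ ν·ξ):
  A: 517 − 2(229.3) = 58.42
  C: 0 + 2(229.3) − 1(278.1) = 180.4
  D: 0 + 1(278.1) = 278.1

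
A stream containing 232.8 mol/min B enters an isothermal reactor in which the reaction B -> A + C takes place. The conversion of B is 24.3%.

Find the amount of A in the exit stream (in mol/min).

B reacted = 0.243 × 232.8 = 56.57 mol/min; ν_B = −1, so ξ = 56.57/1 = 56.57 mol/min.
Outlet amounts (n = n₀ + ν ξ):
  B: 232.8 − 1(56.57) = 176.2
  A: 0 + 1(56.57) = 56.57
  C: 0 + 1(56.57) = 56.57

56.6 mol/min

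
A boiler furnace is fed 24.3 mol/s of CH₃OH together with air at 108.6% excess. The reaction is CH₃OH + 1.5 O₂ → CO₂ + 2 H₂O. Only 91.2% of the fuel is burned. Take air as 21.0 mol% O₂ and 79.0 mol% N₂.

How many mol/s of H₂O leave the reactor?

44.3 mol/s

Stoichiometric O₂ = 1.5 × 24.3 = 36.45 mol/s; O₂ fed = 36.45 × 2.086 = 76.03 mol/s.
N₂ fed = 76.03 × 79/21 = 286 mol/s.
Fuel reacted = 0.912 × 24.3 → ξ = 22.16 mol/s.
Outlet (n = n₀ + ν ξ):
  CH₃OH: 24.3 − 1(22.16) = 2.138
  O₂: 76.03 − 1.5(22.16) = 42.79
  N₂: 286 (inert)
  CO₂: 0 + 1(22.16) = 22.16
  H₂O: 0 + 2(22.16) = 44.32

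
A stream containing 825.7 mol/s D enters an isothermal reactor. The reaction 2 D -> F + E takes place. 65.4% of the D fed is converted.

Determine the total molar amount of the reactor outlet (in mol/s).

826 mol/s

D reacted = 0.654 × 825.7 = 540 mol/s; ν_D = −2, so ξ = 540/2 = 270 mol/s.
Outlet amounts (n = n₀ + ν ξ):
  D: 825.7 − 2(270) = 285.7
  F: 0 + 1(270) = 270
  E: 0 + 1(270) = 270
Total out = 285.7 + 270 + 270 = 825.7 mol/s.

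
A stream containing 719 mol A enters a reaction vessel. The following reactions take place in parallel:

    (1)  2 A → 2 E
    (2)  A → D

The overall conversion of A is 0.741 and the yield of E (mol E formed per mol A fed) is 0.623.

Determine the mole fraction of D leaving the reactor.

0.118

Yield of E: 2ξ₁ / 719 = 0.623 → ξ₁ = 224 mol.
Conversion of A: 2ξ₁ + 1ξ₂ = 0.741 × 719 = 532.8 → ξ₂ = 84.84 mol.
Outlet amounts (n = n₀ + Σ ν·ξ):
  A: 719 − 2(224) − 1(84.84) = 186.2
  E: 0 + 2(224) = 447.9
  D: 0 + 1(84.84) = 84.84
Total out = 719 mol; y_D = 84.84 / 719 = 0.118.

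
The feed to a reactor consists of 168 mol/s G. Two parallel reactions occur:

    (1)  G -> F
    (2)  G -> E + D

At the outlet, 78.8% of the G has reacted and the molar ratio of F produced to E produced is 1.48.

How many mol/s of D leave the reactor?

53.4 mol/s

Conversion of G: G consumed = 0.788 × 168 = 132.4 mol/s = 1ξ₁ + 1ξ₂.
Selectivity: 1ξ₁ / (1ξ₂) = 1.48 → ξ₁ = 1.48 ξ₂.
Substitute: (1·1.48 + 1) ξ₂ = 132.4 → ξ₂ = 53.38 mol/s, ξ₁ = 79 mol/s.
Outlet amounts (n = n₀ + Σ ν·ξ):
  G: 168 − 1(79) − 1(53.38) = 35.62
  F: 0 + 1(79) = 79
  E: 0 + 1(53.38) = 53.38
  D: 0 + 1(53.38) = 53.38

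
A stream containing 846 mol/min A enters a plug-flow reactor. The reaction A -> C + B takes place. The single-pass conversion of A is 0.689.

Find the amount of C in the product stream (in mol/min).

A reacted = 0.689 × 846 = 582.9 mol/min; ν_A = −1, so ξ = 582.9/1 = 582.9 mol/min.
Outlet amounts (n = n₀ + ν ξ):
  A: 846 − 1(582.9) = 263.1
  C: 0 + 1(582.9) = 582.9
  B: 0 + 1(582.9) = 582.9

583 mol/min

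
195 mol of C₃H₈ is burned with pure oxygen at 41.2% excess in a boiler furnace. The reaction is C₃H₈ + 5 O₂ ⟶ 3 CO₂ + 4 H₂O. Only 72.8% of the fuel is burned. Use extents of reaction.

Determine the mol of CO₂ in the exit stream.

Stoichiometric O₂ = 5 × 195 = 975 mol; O₂ fed = 975 × 1.412 = 1377 mol.
Fuel reacted = 0.728 × 195 → ξ = 142 mol.
Outlet (n = n₀ + ν ξ):
  C₃H₈: 195 − 1(142) = 53.04
  O₂: 1377 − 5(142) = 666.9
  CO₂: 0 + 3(142) = 425.9
  H₂O: 0 + 4(142) = 567.8

426 mol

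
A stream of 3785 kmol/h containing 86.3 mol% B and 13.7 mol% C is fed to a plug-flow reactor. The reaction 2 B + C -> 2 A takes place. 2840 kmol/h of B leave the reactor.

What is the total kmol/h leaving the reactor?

3570 kmol/h

For B: n = n₀ − 2ξ → 2840 = 3266 − 2ξ, giving ξ = 213.2 kmol/h.
Outlet amounts (n = n₀ + ν ξ):
  B: 3266 − 2(213.2) = 2840
  C: 518.5 − 1(213.2) = 305.3
  A: 0 + 2(213.2) = 426.5
Total out = 2840 + 305.3 + 426.5 = 3572 kmol/h.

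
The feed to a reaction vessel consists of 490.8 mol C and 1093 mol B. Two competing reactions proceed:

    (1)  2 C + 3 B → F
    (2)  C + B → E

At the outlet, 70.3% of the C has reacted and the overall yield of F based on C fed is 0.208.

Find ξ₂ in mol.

ξ₂ = 141 mol

Yield of F: 1ξ₁ / 490.8 = 0.208 → ξ₁ = 102.1 mol.
Conversion of C: 2ξ₁ + 1ξ₂ = 0.703 × 490.8 = 345 → ξ₂ = 140.9 mol.
Outlet amounts (n = n₀ + Σ ν·ξ):
  C: 490.8 − 2(102.1) − 1(140.9) = 145.8
  B: 1093 − 3(102.1) − 1(140.9) = 645.9
  F: 0 + 1(102.1) = 102.1
  E: 0 + 1(140.9) = 140.9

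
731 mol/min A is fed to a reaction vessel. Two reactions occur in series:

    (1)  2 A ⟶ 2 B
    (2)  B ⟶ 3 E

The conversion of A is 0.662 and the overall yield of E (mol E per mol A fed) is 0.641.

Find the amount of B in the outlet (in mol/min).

Conversion of A: A consumed = 2ξ₁ = 0.662 × 731 → ξ₁ = 242 mol/min.
Yield of E: 3ξ₂ / 731 = 0.641 → ξ₂ = 156.2 mol/min.
Outlet amounts (n = n₀ + Σ ν·ξ):
  A: 731 − 2(242) = 247.1
  B: 0 + 2(242) − 1(156.2) = 327.7
  E: 0 + 3(156.2) = 468.6

328 mol/min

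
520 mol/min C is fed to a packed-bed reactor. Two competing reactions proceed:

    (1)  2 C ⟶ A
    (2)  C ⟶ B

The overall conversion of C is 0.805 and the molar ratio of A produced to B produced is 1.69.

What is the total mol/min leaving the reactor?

358 mol/min

Conversion of C: C consumed = 0.805 × 520 = 418.6 mol/min = 2ξ₁ + 1ξ₂.
Selectivity: 1ξ₁ / (1ξ₂) = 1.69 → ξ₁ = 1.69 ξ₂.
Substitute: (2·1.69 + 1) ξ₂ = 418.6 → ξ₂ = 95.57 mol/min, ξ₁ = 161.5 mol/min.
Outlet amounts (n = n₀ + Σ ν·ξ):
  C: 520 − 2(161.5) − 1(95.57) = 101.4
  A: 0 + 1(161.5) = 161.5
  B: 0 + 1(95.57) = 95.57
Total out = 101.4 + 161.5 + 95.57 = 358.5 mol/min.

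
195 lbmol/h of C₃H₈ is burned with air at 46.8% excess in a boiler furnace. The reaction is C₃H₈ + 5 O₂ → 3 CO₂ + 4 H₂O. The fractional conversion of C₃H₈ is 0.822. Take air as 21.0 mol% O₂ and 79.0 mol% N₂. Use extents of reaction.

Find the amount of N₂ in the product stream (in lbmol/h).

Stoichiometric O₂ = 5 × 195 = 975 lbmol/h; O₂ fed = 975 × 1.468 = 1431 lbmol/h.
N₂ fed = 1431 × 79/21 = 5384 lbmol/h.
Fuel reacted = 0.822 × 195 → ξ = 160.3 lbmol/h.
Outlet (n = n₀ + ν ξ):
  C₃H₈: 195 − 1(160.3) = 34.71
  O₂: 1431 − 5(160.3) = 629.9
  N₂: 5384 (inert)
  CO₂: 0 + 3(160.3) = 480.9
  H₂O: 0 + 4(160.3) = 641.2

5380 lbmol/h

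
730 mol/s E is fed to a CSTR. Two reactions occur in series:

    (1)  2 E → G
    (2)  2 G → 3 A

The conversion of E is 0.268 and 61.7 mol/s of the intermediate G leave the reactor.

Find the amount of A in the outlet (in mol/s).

Conversion of E: E consumed = 2ξ₁ = 0.268 × 730 → ξ₁ = 97.82 mol/s.
G balance: n_G = 0 + 1ξ₁ − 2ξ₂ = 61.7 → ξ₂ = (1·97.82 − 61.7)/2 = 18.06 mol/s.
Outlet amounts (n = n₀ + Σ ν·ξ):
  E: 730 − 2(97.82) = 534.4
  G: 0 + 1(97.82) − 2(18.06) = 61.7
  A: 0 + 3(18.06) = 54.18

54.2 mol/s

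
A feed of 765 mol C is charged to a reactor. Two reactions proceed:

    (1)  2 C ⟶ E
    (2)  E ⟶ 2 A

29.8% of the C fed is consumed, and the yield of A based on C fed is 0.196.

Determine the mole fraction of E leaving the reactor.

0.0537

Conversion of C: C consumed = 2ξ₁ = 0.298 × 765 → ξ₁ = 114 mol.
Yield of A: 2ξ₂ / 765 = 0.196 → ξ₂ = 74.97 mol.
Outlet amounts (n = n₀ + Σ ν·ξ):
  C: 765 − 2(114) = 537
  E: 0 + 1(114) − 1(74.97) = 39.02
  A: 0 + 2(74.97) = 149.9
Total out = 726 mol; y_E = 39.02 / 726 = 0.05374.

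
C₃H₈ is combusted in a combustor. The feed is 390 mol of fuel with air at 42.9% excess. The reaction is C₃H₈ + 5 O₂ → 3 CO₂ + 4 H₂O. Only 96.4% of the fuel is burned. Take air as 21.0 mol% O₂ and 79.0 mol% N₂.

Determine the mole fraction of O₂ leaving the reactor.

Stoichiometric O₂ = 5 × 390 = 1950 mol; O₂ fed = 1950 × 1.429 = 2787 mol.
N₂ fed = 2787 × 79/21 = 10480 mol.
Fuel reacted = 0.964 × 390 → ξ = 376 mol.
Outlet (n = n₀ + ν ξ):
  C₃H₈: 390 − 1(376) = 14.04
  O₂: 2787 − 5(376) = 906.8
  N₂: 10480 (inert)
  CO₂: 0 + 3(376) = 1128
  H₂O: 0 + 4(376) = 1504
Total out = 14040 mol; y_O₂ = 906.8 / 14040 = 0.06461.

0.0646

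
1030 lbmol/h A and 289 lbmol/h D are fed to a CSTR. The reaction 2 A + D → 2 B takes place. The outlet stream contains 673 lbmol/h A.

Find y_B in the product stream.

0.313

For A: n = n₀ − 2ξ → 673 = 1030 − 2ξ, giving ξ = 178.5 lbmol/h.
Outlet amounts (n = n₀ + ν ξ):
  A: 1030 − 2(178.5) = 673
  D: 289 − 1(178.5) = 110.5
  B: 0 + 2(178.5) = 357
Total out = 1140 lbmol/h; y_B = 357 / 1140 = 0.313.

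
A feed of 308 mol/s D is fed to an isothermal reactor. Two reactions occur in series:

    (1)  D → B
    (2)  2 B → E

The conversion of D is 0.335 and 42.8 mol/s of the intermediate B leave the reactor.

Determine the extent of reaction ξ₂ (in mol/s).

Conversion of D: D consumed = 1ξ₁ = 0.335 × 308 → ξ₁ = 103.2 mol/s.
B balance: n_B = 0 + 1ξ₁ − 2ξ₂ = 42.8 → ξ₂ = (1·103.2 − 42.8)/2 = 30.19 mol/s.
Outlet amounts (n = n₀ + Σ ν·ξ):
  D: 308 − 1(103.2) = 204.8
  B: 0 + 1(103.2) − 2(30.19) = 42.8
  E: 0 + 1(30.19) = 30.19

ξ₂ = 30.2 mol/s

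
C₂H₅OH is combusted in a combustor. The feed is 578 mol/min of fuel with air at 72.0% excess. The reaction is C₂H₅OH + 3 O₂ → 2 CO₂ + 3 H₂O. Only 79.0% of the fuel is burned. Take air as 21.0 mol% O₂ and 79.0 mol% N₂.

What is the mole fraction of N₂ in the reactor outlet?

Stoichiometric O₂ = 3 × 578 = 1734 mol/min; O₂ fed = 1734 × 1.720 = 2982 mol/min.
N₂ fed = 2982 × 79/21 = 11220 mol/min.
Fuel reacted = 0.79 × 578 → ξ = 456.6 mol/min.
Outlet (n = n₀ + ν ξ):
  C₂H₅OH: 578 − 1(456.6) = 121.4
  O₂: 2982 − 3(456.6) = 1613
  N₂: 11220 (inert)
  CO₂: 0 + 2(456.6) = 913.2
  H₂O: 0 + 3(456.6) = 1370
Total out = 15240 mol/min; y_N₂ = 11220 / 15240 = 0.7364.

0.736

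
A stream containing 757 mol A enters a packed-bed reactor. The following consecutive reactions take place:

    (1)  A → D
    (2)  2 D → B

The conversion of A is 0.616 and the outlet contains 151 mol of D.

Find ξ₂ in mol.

ξ₂ = 158 mol

Conversion of A: A consumed = 1ξ₁ = 0.616 × 757 → ξ₁ = 466.3 mol.
D balance: n_D = 0 + 1ξ₁ − 2ξ₂ = 151 → ξ₂ = (1·466.3 − 151)/2 = 157.7 mol.
Outlet amounts (n = n₀ + Σ ν·ξ):
  A: 757 − 1(466.3) = 290.7
  D: 0 + 1(466.3) − 2(157.7) = 151
  B: 0 + 1(157.7) = 157.7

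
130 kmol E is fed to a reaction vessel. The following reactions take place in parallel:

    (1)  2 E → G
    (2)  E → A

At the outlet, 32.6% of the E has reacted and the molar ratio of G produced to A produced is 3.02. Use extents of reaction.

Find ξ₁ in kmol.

ξ₁ = 18.2 kmol

Conversion of E: E consumed = 0.326 × 130 = 42.38 kmol = 2ξ₁ + 1ξ₂.
Selectivity: 1ξ₁ / (1ξ₂) = 3.02 → ξ₁ = 3.02 ξ₂.
Substitute: (2·3.02 + 1) ξ₂ = 42.38 → ξ₂ = 6.02 kmol, ξ₁ = 18.18 kmol.
Outlet amounts (n = n₀ + Σ ν·ξ):
  E: 130 − 2(18.18) − 1(6.02) = 87.62
  G: 0 + 1(18.18) = 18.18
  A: 0 + 1(6.02) = 6.02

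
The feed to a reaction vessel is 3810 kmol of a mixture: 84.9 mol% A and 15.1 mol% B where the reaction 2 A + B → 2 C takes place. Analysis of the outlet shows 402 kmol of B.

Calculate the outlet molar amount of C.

347 kmol

For B: n = n₀ − 1ξ → 402 = 575.3 − 1ξ, giving ξ = 173.3 kmol.
Outlet amounts (n = n₀ + ν ξ):
  A: 3235 − 2(173.3) = 2888
  B: 575.3 − 1(173.3) = 402
  C: 0 + 2(173.3) = 346.6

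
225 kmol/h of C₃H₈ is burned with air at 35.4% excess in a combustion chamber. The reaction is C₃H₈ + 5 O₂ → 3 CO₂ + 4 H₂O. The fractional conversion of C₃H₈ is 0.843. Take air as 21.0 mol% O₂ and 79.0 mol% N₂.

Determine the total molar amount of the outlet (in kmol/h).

7670 kmol/h

Stoichiometric O₂ = 5 × 225 = 1125 kmol/h; O₂ fed = 1125 × 1.354 = 1523 kmol/h.
N₂ fed = 1523 × 79/21 = 5730 kmol/h.
Fuel reacted = 0.843 × 225 → ξ = 189.7 kmol/h.
Outlet (n = n₀ + ν ξ):
  C₃H₈: 225 − 1(189.7) = 35.33
  O₂: 1523 − 5(189.7) = 574.9
  N₂: 5730 (inert)
  CO₂: 0 + 3(189.7) = 569
  H₂O: 0 + 4(189.7) = 758.7
Total out = 35.33 + 574.9 + 5730 + 569 + 758.7 = 7668 kmol/h.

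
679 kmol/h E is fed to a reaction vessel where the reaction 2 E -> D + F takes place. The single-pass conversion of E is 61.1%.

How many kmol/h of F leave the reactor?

207 kmol/h

E reacted = 0.611 × 679 = 414.9 kmol/h; ν_E = −2, so ξ = 414.9/2 = 207.4 kmol/h.
Outlet amounts (n = n₀ + ν ξ):
  E: 679 − 2(207.4) = 264.1
  D: 0 + 1(207.4) = 207.4
  F: 0 + 1(207.4) = 207.4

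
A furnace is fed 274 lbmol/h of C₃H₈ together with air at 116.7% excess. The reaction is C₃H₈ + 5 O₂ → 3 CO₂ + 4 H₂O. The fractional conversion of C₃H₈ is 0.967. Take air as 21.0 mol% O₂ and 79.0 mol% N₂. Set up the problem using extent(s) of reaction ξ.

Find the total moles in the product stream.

Stoichiometric O₂ = 5 × 274 = 1370 lbmol/h; O₂ fed = 1370 × 2.167 = 2969 lbmol/h.
N₂ fed = 2969 × 79/21 = 11170 lbmol/h.
Fuel reacted = 0.967 × 274 → ξ = 265 lbmol/h.
Outlet (n = n₀ + ν ξ):
  C₃H₈: 274 − 1(265) = 9.042
  O₂: 2969 − 5(265) = 1644
  N₂: 11170 (inert)
  CO₂: 0 + 3(265) = 794.9
  H₂O: 0 + 4(265) = 1060
Total out = 9.042 + 1644 + 11170 + 794.9 + 1060 = 14680 lbmol/h.

14700 lbmol/h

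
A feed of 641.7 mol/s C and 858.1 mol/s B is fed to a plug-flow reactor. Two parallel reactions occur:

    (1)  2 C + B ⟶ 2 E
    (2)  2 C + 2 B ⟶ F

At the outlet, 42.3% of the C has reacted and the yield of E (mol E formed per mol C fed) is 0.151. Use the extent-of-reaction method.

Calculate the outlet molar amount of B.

Yield of E: 2ξ₁ / 641.7 = 0.151 → ξ₁ = 48.45 mol/s.
Conversion of C: 2ξ₁ + 2ξ₂ = 0.423 × 641.7 = 271.4 → ξ₂ = 87.27 mol/s.
Outlet amounts (n = n₀ + Σ ν·ξ):
  C: 641.7 − 2(48.45) − 2(87.27) = 370.3
  B: 858.1 − 1(48.45) − 2(87.27) = 635.1
  E: 0 + 2(48.45) = 96.9
  F: 0 + 1(87.27) = 87.27

635 mol/s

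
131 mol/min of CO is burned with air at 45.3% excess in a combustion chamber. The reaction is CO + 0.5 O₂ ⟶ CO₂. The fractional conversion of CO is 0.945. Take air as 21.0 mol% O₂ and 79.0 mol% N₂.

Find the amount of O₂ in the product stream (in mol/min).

Stoichiometric O₂ = 0.5 × 131 = 65.5 mol/min; O₂ fed = 65.5 × 1.453 = 95.17 mol/min.
N₂ fed = 95.17 × 79/21 = 358 mol/min.
Fuel reacted = 0.945 × 131 → ξ = 123.8 mol/min.
Outlet (n = n₀ + ν ξ):
  CO: 131 − 1(123.8) = 7.205
  O₂: 95.17 − 0.5(123.8) = 33.27
  N₂: 358 (inert)
  CO₂: 0 + 1(123.8) = 123.8

33.3 mol/min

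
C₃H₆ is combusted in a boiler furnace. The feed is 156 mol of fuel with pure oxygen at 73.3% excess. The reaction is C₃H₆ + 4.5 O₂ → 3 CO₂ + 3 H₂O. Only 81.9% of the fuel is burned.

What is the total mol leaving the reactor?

Stoichiometric O₂ = 4.5 × 156 = 702 mol; O₂ fed = 702 × 1.733 = 1217 mol.
Fuel reacted = 0.819 × 156 → ξ = 127.8 mol.
Outlet (n = n₀ + ν ξ):
  C₃H₆: 156 − 1(127.8) = 28.24
  O₂: 1217 − 4.5(127.8) = 641.6
  CO₂: 0 + 3(127.8) = 383.3
  H₂O: 0 + 3(127.8) = 383.3
Total out = 28.24 + 641.6 + 383.3 + 383.3 = 1436 mol.

1440 mol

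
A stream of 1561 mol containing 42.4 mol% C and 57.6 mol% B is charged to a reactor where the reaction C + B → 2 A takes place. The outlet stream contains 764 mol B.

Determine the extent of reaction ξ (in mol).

ξ = 135 mol

For B: n = n₀ − 1ξ → 764 = 899.1 − 1ξ, giving ξ = 135.1 mol.
Outlet amounts (n = n₀ + ν ξ):
  C: 661.9 − 1(135.1) = 526.7
  B: 899.1 − 1(135.1) = 764
  A: 0 + 2(135.1) = 270.3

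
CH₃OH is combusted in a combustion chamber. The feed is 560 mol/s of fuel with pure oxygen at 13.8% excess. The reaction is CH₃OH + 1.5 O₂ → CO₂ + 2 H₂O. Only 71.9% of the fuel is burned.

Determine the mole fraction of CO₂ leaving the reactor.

Stoichiometric O₂ = 1.5 × 560 = 840 mol/s; O₂ fed = 840 × 1.138 = 955.9 mol/s.
Fuel reacted = 0.719 × 560 → ξ = 402.6 mol/s.
Outlet (n = n₀ + ν ξ):
  CH₃OH: 560 − 1(402.6) = 157.4
  O₂: 955.9 − 1.5(402.6) = 352
  CO₂: 0 + 1(402.6) = 402.6
  H₂O: 0 + 2(402.6) = 805.3
Total out = 1717 mol/s; y_CO₂ = 402.6 / 1717 = 0.2345.

0.234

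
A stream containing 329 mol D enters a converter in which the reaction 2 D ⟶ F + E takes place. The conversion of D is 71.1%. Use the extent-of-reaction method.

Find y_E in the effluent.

0.355

D reacted = 0.711 × 329 = 233.9 mol; ν_D = −2, so ξ = 233.9/2 = 117 mol.
Outlet amounts (n = n₀ + ν ξ):
  D: 329 − 2(117) = 95.08
  F: 0 + 1(117) = 117
  E: 0 + 1(117) = 117
Total out = 329 mol; y_E = 117 / 329 = 0.3555.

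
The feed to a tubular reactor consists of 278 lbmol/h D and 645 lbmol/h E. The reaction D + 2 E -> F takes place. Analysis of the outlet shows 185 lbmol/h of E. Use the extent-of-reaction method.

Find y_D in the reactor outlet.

0.104

For E: n = n₀ − 2ξ → 185 = 645 − 2ξ, giving ξ = 230 lbmol/h.
Outlet amounts (n = n₀ + ν ξ):
  D: 278 − 1(230) = 48
  E: 645 − 2(230) = 185
  F: 0 + 1(230) = 230
Total out = 463 lbmol/h; y_D = 48 / 463 = 0.1037.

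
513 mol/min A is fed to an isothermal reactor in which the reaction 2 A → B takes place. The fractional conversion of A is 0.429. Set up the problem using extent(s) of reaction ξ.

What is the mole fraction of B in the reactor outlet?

0.273

A reacted = 0.429 × 513 = 220.1 mol/min; ν_A = −2, so ξ = 220.1/2 = 110 mol/min.
Outlet amounts (n = n₀ + ν ξ):
  A: 513 − 2(110) = 292.9
  B: 0 + 1(110) = 110
Total out = 403 mol/min; y_B = 110 / 403 = 0.2731.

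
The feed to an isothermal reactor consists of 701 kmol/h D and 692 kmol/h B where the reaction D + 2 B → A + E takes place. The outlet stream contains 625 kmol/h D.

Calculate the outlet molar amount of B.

For D: n = n₀ − 1ξ → 625 = 701 − 1ξ, giving ξ = 76 kmol/h.
Outlet amounts (n = n₀ + ν ξ):
  D: 701 − 1(76) = 625
  B: 692 − 2(76) = 540
  A: 0 + 1(76) = 76
  E: 0 + 1(76) = 76

540 kmol/h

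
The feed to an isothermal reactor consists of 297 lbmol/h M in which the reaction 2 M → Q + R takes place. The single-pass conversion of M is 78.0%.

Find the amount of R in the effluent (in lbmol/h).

116 lbmol/h

M reacted = 0.78 × 297 = 231.7 lbmol/h; ν_M = −2, so ξ = 231.7/2 = 115.8 lbmol/h.
Outlet amounts (n = n₀ + ν ξ):
  M: 297 − 2(115.8) = 65.34
  Q: 0 + 1(115.8) = 115.8
  R: 0 + 1(115.8) = 115.8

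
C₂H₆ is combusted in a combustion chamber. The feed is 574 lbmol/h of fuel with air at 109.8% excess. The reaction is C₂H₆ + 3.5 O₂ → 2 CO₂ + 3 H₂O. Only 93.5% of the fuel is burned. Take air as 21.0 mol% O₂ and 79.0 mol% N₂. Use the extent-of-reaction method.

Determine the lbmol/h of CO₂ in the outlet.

1070 lbmol/h

Stoichiometric O₂ = 3.5 × 574 = 2009 lbmol/h; O₂ fed = 2009 × 2.098 = 4215 lbmol/h.
N₂ fed = 4215 × 79/21 = 15860 lbmol/h.
Fuel reacted = 0.935 × 574 → ξ = 536.7 lbmol/h.
Outlet (n = n₀ + ν ξ):
  C₂H₆: 574 − 1(536.7) = 37.31
  O₂: 4215 − 3.5(536.7) = 2336
  N₂: 15860 (inert)
  CO₂: 0 + 2(536.7) = 1073
  H₂O: 0 + 3(536.7) = 1610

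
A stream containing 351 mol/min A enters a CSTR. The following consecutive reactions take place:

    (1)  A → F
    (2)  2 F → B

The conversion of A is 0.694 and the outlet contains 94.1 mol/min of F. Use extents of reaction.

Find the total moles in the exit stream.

Conversion of A: A consumed = 1ξ₁ = 0.694 × 351 → ξ₁ = 243.6 mol/min.
F balance: n_F = 0 + 1ξ₁ − 2ξ₂ = 94.1 → ξ₂ = (1·243.6 − 94.1)/2 = 74.75 mol/min.
Outlet amounts (n = n₀ + Σ ν·ξ):
  A: 351 − 1(243.6) = 107.4
  F: 0 + 1(243.6) − 2(74.75) = 94.1
  B: 0 + 1(74.75) = 74.75
Total out = 107.4 + 94.1 + 74.75 = 276.3 mol/min.

276 mol/min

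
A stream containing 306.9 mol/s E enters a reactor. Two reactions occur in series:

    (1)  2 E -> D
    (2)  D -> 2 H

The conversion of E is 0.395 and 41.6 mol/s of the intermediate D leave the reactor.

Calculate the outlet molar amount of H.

38 mol/s

Conversion of E: E consumed = 2ξ₁ = 0.395 × 306.9 → ξ₁ = 60.61 mol/s.
D balance: n_D = 0 + 1ξ₁ − 1ξ₂ = 41.6 → ξ₂ = (1·60.61 − 41.6)/1 = 19.01 mol/s.
Outlet amounts (n = n₀ + Σ ν·ξ):
  E: 306.9 − 2(60.61) = 185.7
  D: 0 + 1(60.61) − 1(19.01) = 41.6
  H: 0 + 2(19.01) = 38.03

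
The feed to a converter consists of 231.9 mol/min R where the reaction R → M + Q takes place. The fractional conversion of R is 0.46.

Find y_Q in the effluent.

0.315

R reacted = 0.46 × 231.9 = 106.7 mol/min; ν_R = −1, so ξ = 106.7/1 = 106.7 mol/min.
Outlet amounts (n = n₀ + ν ξ):
  R: 231.9 − 1(106.7) = 125.2
  M: 0 + 1(106.7) = 106.7
  Q: 0 + 1(106.7) = 106.7
Total out = 338.6 mol/min; y_Q = 106.7 / 338.6 = 0.3151.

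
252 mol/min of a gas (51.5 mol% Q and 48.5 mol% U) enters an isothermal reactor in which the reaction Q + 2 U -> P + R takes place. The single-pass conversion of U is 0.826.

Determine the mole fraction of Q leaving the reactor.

0.394

U reacted = 0.826 × 122.2 = 101 mol/min; ν_U = −2, so ξ = 101/2 = 50.48 mol/min.
Outlet amounts (n = n₀ + ν ξ):
  Q: 129.8 − 1(50.48) = 79.3
  U: 122.2 − 2(50.48) = 21.27
  P: 0 + 1(50.48) = 50.48
  R: 0 + 1(50.48) = 50.48
Total out = 201.5 mol/min; y_Q = 79.3 / 201.5 = 0.3935.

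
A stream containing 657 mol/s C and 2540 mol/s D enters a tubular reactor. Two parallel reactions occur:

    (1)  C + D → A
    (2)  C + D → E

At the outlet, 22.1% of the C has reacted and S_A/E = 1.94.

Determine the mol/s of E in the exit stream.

49.4 mol/s

Conversion of C: C consumed = 0.221 × 657 = 145.2 mol/s = 1ξ₁ + 1ξ₂.
Selectivity: 1ξ₁ / (1ξ₂) = 1.94 → ξ₁ = 1.94 ξ₂.
Substitute: (1·1.94 + 1) ξ₂ = 145.2 → ξ₂ = 49.39 mol/s, ξ₁ = 95.81 mol/s.
Outlet amounts (n = n₀ + Σ ν·ξ):
  C: 657 − 1(95.81) − 1(49.39) = 511.8
  D: 2540 − 1(95.81) − 1(49.39) = 2395
  A: 0 + 1(95.81) = 95.81
  E: 0 + 1(49.39) = 49.39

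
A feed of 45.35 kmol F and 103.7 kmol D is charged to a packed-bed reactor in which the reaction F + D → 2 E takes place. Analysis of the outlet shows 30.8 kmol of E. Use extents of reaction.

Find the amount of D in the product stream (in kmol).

For E: n = n₀ + 2ξ → 30.8 = 0 + 2ξ, giving ξ = 15.4 kmol.
Outlet amounts (n = n₀ + ν ξ):
  F: 45.35 − 1(15.4) = 29.95
  D: 103.7 − 1(15.4) = 88.3
  E: 0 + 2(15.4) = 30.8

88.3 kmol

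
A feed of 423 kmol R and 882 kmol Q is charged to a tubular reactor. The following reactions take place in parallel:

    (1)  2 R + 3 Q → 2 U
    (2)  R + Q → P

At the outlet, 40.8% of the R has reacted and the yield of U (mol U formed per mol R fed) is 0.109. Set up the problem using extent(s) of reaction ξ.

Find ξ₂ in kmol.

ξ₂ = 126 kmol

Yield of U: 2ξ₁ / 423 = 0.109 → ξ₁ = 23.05 kmol.
Conversion of R: 2ξ₁ + 1ξ₂ = 0.408 × 423 = 172.6 → ξ₂ = 126.5 kmol.
Outlet amounts (n = n₀ + Σ ν·ξ):
  R: 423 − 2(23.05) − 1(126.5) = 250.4
  Q: 882 − 3(23.05) − 1(126.5) = 686.4
  U: 0 + 2(23.05) = 46.11
  P: 0 + 1(126.5) = 126.5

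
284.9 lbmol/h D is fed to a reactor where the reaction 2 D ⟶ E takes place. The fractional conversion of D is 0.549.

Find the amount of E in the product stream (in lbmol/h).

78.2 lbmol/h

D reacted = 0.549 × 284.9 = 156.4 lbmol/h; ν_D = −2, so ξ = 156.4/2 = 78.21 lbmol/h.
Outlet amounts (n = n₀ + ν ξ):
  D: 284.9 − 2(78.21) = 128.5
  E: 0 + 1(78.21) = 78.21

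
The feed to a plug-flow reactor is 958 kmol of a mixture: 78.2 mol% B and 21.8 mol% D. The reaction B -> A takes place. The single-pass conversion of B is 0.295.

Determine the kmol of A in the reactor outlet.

B reacted = 0.295 × 749.2 = 221 kmol; ν_B = −1, so ξ = 221/1 = 221 kmol.
Outlet amounts (n = n₀ + ν ξ):
  B: 749.2 − 1(221) = 528.2
  A: 0 + 1(221) = 221
  D: 208.8 (inert)

221 kmol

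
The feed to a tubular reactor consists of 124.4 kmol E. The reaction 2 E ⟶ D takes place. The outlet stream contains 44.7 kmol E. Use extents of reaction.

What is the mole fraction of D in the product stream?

0.471

For E: n = n₀ − 2ξ → 44.7 = 124.4 − 2ξ, giving ξ = 39.85 kmol.
Outlet amounts (n = n₀ + ν ξ):
  E: 124.4 − 2(39.85) = 44.7
  D: 0 + 1(39.85) = 39.85
Total out = 84.55 kmol; y_D = 39.85 / 84.55 = 0.4713.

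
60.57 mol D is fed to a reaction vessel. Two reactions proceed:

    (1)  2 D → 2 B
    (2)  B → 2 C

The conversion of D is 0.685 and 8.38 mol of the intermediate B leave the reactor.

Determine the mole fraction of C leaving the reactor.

0.707

Conversion of D: D consumed = 2ξ₁ = 0.685 × 60.57 → ξ₁ = 20.75 mol.
B balance: n_B = 0 + 2ξ₁ − 1ξ₂ = 8.38 → ξ₂ = (2·20.75 − 8.38)/1 = 33.11 mol.
Outlet amounts (n = n₀ + Σ ν·ξ):
  D: 60.57 − 2(20.75) = 19.08
  B: 0 + 2(20.75) − 1(33.11) = 8.38
  C: 0 + 2(33.11) = 66.22
Total out = 93.68 mol; y_C = 66.22 / 93.68 = 0.7069.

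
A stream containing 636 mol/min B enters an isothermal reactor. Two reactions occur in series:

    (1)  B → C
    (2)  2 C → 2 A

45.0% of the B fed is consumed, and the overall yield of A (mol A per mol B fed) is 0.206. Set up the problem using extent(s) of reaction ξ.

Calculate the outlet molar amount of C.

155 mol/min

Conversion of B: B consumed = 1ξ₁ = 0.45 × 636 → ξ₁ = 286.2 mol/min.
Yield of A: 2ξ₂ / 636 = 0.206 → ξ₂ = 65.51 mol/min.
Outlet amounts (n = n₀ + Σ ν·ξ):
  B: 636 − 1(286.2) = 349.8
  C: 0 + 1(286.2) − 2(65.51) = 155.2
  A: 0 + 2(65.51) = 131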